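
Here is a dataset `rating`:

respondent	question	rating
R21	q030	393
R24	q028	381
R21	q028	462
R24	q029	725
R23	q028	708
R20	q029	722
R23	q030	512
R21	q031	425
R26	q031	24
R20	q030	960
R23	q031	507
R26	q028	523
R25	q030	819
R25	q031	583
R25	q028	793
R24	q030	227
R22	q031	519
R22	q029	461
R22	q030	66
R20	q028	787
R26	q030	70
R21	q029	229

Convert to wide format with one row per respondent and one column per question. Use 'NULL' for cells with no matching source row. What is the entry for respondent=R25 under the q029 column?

NULL

No long-format row has respondent=R25 and question=q029, so the cell is NULL.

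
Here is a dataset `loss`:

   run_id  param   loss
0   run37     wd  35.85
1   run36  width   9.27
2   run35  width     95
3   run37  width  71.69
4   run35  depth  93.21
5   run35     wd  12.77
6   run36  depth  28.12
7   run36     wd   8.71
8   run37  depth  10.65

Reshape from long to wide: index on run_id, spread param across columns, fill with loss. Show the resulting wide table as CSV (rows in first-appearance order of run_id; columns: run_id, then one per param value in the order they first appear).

Columns: run_id plus the 3 distinct param values (wd, width, depth).
For example, row run37 column wd takes loss=35.85 from the long row (run37, wd).

run_id,wd,width,depth
run37,35.85,71.69,10.65
run36,8.71,9.27,28.12
run35,12.77,95,93.21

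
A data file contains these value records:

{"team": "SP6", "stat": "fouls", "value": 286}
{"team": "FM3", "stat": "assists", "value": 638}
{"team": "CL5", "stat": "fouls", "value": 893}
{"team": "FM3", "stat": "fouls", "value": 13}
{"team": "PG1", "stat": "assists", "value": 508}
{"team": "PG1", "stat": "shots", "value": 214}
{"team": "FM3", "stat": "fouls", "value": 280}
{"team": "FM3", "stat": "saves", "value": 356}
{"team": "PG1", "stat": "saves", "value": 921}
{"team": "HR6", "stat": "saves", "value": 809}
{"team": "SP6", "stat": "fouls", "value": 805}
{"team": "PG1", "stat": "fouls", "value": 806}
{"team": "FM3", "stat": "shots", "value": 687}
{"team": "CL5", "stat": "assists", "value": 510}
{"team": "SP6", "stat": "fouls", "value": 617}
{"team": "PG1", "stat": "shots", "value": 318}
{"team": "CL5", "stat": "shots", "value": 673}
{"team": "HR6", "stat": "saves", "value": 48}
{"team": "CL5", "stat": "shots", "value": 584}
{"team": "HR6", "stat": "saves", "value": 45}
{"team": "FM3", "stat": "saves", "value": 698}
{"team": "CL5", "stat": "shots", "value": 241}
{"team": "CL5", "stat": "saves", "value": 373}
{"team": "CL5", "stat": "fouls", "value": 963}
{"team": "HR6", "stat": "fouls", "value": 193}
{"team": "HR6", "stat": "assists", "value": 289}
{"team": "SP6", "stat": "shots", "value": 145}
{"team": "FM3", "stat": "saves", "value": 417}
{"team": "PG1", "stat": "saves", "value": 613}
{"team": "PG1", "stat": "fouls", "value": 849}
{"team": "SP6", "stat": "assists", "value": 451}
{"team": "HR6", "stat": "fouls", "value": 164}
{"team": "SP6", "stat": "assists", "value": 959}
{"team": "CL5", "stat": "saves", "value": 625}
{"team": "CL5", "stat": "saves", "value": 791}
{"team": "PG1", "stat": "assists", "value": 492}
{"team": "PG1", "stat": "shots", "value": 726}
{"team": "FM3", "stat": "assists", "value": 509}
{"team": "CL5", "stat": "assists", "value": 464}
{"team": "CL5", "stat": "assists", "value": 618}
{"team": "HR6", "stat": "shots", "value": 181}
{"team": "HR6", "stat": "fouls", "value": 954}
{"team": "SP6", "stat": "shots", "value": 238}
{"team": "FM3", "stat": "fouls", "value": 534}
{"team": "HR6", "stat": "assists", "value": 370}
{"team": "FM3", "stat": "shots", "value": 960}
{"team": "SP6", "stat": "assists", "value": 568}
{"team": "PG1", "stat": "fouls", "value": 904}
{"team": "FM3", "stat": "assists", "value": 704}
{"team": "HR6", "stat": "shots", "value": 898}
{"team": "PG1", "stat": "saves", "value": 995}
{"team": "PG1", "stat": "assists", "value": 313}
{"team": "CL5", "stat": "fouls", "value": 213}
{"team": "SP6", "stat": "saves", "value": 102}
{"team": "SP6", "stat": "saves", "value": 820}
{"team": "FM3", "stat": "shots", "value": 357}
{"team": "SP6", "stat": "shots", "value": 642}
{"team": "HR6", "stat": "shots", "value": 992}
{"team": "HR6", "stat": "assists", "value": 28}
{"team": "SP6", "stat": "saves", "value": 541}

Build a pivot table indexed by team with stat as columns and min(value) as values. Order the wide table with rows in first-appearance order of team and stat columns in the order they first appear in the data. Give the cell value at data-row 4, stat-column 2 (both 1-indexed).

With rows in first-appearance order of team, row 4 is team=PG1. stat columns in first-appearance order: fouls, assists, shots, saves; column 2 is assists.
Long rows with team=PG1, stat=assists: min(508, 492, 313) = 313.

313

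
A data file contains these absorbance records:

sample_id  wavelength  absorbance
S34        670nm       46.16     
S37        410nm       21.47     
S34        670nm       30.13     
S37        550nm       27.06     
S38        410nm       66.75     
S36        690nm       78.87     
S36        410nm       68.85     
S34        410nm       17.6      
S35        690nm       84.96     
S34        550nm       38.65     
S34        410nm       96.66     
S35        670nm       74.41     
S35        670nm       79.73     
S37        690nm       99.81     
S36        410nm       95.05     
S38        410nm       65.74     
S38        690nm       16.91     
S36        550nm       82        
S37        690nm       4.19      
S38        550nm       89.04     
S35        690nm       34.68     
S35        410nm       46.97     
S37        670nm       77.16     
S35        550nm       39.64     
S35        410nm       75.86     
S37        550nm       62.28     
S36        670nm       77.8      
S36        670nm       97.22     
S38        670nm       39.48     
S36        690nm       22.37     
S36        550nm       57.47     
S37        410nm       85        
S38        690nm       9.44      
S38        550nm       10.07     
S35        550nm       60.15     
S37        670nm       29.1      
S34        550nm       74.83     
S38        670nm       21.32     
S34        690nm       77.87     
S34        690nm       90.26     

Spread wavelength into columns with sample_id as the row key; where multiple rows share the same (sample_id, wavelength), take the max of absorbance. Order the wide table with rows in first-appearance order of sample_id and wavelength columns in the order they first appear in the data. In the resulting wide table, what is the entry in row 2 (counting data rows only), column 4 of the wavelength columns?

With rows in first-appearance order of sample_id, row 2 is sample_id=S37. wavelength columns in first-appearance order: 670nm, 410nm, 550nm, 690nm; column 4 is 690nm.
Long rows with sample_id=S37, wavelength=690nm: max(99.81, 4.19) = 99.81.

99.81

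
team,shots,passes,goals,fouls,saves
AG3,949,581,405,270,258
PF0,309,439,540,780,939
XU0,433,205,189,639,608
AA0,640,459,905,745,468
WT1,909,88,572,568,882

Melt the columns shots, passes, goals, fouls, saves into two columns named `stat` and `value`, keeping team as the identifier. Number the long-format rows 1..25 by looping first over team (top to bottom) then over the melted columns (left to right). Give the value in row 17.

459

25 rows total (5 × 5). Row 17: index ⌊(17-1)/5⌋ = 3 into team → AA0; (17-1) mod 5 = 1 into the melted columns → passes.
So row 17 is (AA0, passes, 459); value = 459.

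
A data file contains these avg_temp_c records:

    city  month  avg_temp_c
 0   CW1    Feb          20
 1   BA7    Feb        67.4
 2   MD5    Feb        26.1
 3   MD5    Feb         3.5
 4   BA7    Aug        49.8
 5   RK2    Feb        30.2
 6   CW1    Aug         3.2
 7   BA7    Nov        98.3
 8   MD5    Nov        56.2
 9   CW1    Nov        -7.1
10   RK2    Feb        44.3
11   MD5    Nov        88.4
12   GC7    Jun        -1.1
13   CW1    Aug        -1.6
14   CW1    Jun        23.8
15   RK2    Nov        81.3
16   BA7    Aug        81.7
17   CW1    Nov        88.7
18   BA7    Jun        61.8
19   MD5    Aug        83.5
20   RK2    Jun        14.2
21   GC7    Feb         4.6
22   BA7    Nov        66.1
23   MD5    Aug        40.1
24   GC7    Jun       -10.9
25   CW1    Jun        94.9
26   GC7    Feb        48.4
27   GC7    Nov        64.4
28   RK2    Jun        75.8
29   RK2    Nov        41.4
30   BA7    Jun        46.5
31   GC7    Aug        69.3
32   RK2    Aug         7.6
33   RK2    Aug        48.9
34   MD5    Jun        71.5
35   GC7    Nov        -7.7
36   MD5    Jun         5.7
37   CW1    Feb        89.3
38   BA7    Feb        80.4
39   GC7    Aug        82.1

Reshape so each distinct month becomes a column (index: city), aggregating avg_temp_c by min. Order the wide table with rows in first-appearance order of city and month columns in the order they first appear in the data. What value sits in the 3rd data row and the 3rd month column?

56.2

With rows in first-appearance order of city, row 3 is city=MD5. month columns in first-appearance order: Feb, Aug, Nov, Jun; column 3 is Nov.
Long rows with city=MD5, month=Nov: min(56.2, 88.4) = 56.2.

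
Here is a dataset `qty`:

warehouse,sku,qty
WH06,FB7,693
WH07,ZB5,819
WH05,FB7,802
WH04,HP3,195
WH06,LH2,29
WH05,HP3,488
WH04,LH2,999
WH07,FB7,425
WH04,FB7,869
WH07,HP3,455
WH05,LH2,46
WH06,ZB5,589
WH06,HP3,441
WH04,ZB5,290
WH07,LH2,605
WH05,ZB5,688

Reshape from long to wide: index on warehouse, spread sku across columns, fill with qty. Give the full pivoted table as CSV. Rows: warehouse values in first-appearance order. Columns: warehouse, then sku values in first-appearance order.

Columns: warehouse plus the 4 distinct sku values (FB7, ZB5, HP3, LH2).
For example, row WH06 column FB7 takes qty=693 from the long row (WH06, FB7).

warehouse,FB7,ZB5,HP3,LH2
WH06,693,589,441,29
WH07,425,819,455,605
WH05,802,688,488,46
WH04,869,290,195,999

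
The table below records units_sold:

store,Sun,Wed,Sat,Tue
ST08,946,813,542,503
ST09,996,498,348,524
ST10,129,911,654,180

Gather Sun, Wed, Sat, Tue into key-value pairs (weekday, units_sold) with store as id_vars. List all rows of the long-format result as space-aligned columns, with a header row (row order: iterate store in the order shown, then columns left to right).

Each (store, column) pair becomes one row: 3 × 4 = 12 rows.
For example, (ST08, Sun) → units_sold=946.

store  weekday  units_sold
ST08   Sun      946       
ST08   Wed      813       
ST08   Sat      542       
ST08   Tue      503       
ST09   Sun      996       
ST09   Wed      498       
ST09   Sat      348       
ST09   Tue      524       
ST10   Sun      129       
ST10   Wed      911       
ST10   Sat      654       
ST10   Tue      180       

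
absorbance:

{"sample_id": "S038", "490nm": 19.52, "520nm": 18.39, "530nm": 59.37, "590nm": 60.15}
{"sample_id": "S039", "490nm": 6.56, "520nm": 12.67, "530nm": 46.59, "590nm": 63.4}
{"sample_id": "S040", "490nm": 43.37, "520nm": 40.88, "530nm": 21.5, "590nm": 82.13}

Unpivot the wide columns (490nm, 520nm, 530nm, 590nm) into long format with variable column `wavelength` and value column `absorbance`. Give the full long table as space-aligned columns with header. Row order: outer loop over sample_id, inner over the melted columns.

Each (sample_id, column) pair becomes one row: 3 × 4 = 12 rows.
For example, (S038, 490nm) → absorbance=19.52.

sample_id  wavelength  absorbance
S038       490nm       19.52     
S038       520nm       18.39     
S038       530nm       59.37     
S038       590nm       60.15     
S039       490nm       6.56      
S039       520nm       12.67     
S039       530nm       46.59     
S039       590nm       63.4      
S040       490nm       43.37     
S040       520nm       40.88     
S040       530nm       21.5      
S040       590nm       82.13     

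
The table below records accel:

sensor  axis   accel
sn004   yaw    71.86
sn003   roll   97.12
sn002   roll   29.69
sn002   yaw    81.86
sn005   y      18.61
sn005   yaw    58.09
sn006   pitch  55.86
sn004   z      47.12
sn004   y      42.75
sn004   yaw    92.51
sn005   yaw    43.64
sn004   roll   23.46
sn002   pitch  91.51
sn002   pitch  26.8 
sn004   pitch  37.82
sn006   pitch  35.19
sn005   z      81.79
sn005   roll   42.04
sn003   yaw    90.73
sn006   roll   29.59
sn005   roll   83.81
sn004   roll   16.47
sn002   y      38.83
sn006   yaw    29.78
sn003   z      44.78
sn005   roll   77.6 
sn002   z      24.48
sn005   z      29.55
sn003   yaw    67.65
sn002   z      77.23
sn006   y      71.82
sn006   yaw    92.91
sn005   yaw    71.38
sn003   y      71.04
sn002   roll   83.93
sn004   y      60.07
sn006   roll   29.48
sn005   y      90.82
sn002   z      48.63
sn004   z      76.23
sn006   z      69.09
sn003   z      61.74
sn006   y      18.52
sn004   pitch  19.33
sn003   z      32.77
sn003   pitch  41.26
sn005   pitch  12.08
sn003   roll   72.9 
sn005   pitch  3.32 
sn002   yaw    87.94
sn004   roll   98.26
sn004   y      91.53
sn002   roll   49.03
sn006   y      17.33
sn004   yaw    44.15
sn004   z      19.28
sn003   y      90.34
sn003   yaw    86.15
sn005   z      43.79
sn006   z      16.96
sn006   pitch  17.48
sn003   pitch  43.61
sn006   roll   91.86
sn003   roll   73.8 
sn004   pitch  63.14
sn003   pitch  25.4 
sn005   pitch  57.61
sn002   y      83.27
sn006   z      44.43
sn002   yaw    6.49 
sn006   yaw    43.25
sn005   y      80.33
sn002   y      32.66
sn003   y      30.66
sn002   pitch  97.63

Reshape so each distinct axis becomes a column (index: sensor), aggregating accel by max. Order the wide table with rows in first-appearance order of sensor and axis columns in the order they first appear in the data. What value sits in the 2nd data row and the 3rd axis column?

With rows in first-appearance order of sensor, row 2 is sensor=sn003. axis columns in first-appearance order: yaw, roll, y, pitch, z; column 3 is y.
Long rows with sensor=sn003, axis=y: max(71.04, 90.34, 30.66) = 90.34.

90.34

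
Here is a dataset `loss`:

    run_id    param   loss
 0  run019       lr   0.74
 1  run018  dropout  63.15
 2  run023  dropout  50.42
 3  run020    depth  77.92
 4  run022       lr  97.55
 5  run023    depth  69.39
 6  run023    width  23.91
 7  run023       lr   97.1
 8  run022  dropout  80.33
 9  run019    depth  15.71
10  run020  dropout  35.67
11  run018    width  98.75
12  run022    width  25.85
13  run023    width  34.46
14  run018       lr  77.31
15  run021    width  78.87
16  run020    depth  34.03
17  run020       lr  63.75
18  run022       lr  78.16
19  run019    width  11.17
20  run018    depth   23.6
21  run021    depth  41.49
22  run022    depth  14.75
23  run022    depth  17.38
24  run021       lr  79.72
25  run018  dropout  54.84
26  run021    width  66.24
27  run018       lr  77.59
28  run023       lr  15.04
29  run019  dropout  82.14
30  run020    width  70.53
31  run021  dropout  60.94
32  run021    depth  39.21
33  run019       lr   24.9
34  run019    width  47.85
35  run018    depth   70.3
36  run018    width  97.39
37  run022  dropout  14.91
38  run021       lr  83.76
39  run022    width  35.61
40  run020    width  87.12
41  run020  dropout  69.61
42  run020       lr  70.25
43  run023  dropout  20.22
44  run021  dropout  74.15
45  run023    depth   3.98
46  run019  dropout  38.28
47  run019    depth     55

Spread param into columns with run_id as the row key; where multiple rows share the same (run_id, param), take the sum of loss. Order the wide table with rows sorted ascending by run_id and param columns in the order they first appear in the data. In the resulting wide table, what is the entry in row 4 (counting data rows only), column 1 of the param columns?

163.48

With rows sorted ascending by run_id, row 4 is run_id=run021. param columns in first-appearance order: lr, dropout, depth, width; column 1 is lr.
Long rows with run_id=run021, param=lr: 79.72 + 83.76 = 163.48.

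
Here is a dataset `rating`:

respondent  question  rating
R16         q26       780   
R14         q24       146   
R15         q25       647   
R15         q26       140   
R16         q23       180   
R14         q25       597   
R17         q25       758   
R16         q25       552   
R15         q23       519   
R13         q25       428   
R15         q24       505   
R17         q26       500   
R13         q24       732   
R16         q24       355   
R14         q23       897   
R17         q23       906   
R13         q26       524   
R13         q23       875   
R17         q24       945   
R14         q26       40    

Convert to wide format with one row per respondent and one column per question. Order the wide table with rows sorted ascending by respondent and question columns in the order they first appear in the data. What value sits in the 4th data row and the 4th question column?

180

With rows sorted ascending by respondent, row 4 is respondent=R16. question columns in first-appearance order: q26, q24, q25, q23; column 4 is q23.
Long rows with respondent=R16, question=q23: rating = 180.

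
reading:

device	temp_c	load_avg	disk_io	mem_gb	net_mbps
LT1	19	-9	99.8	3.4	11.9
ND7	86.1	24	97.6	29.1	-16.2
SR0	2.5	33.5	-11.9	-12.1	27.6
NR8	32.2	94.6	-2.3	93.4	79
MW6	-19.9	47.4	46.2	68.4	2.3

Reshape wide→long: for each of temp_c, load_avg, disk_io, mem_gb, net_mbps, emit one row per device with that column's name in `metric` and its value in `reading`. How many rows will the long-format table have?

25

5 device values × 5 melted columns = 25 rows.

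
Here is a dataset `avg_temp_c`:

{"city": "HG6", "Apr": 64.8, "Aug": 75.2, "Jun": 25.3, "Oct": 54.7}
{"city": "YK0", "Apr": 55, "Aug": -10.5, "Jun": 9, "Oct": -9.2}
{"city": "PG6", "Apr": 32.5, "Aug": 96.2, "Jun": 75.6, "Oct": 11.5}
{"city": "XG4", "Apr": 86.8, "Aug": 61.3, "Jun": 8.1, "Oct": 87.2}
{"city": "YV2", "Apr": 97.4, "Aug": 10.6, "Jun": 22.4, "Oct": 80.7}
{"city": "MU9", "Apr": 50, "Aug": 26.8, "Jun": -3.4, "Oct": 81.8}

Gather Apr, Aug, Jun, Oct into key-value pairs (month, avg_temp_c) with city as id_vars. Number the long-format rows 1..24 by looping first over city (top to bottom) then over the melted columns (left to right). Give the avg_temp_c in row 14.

61.3

24 rows total (6 × 4). Row 14: index ⌊(14-1)/4⌋ = 3 into city → XG4; (14-1) mod 4 = 1 into the melted columns → Aug.
So row 14 is (XG4, Aug, 61.3); avg_temp_c = 61.3.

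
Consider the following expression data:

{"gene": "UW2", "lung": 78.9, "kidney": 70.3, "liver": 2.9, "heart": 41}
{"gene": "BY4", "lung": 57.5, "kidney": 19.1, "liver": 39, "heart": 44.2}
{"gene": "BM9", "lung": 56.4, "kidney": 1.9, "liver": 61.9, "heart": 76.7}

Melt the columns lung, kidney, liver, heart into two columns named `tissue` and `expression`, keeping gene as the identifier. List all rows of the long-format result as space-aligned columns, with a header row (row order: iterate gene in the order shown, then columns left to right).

gene  tissue  expression
UW2   lung    78.9      
UW2   kidney  70.3      
UW2   liver   2.9       
UW2   heart   41        
BY4   lung    57.5      
BY4   kidney  19.1      
BY4   liver   39        
BY4   heart   44.2      
BM9   lung    56.4      
BM9   kidney  1.9       
BM9   liver   61.9      
BM9   heart   76.7      

Each (gene, column) pair becomes one row: 3 × 4 = 12 rows.
For example, (UW2, lung) → expression=78.9.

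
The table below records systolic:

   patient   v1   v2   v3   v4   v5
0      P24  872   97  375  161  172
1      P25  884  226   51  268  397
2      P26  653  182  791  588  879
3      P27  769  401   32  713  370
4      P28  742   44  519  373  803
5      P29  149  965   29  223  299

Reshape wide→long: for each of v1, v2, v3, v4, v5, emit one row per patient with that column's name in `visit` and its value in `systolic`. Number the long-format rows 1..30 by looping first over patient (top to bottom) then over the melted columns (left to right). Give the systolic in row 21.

742

30 rows total (6 × 5). Row 21: index ⌊(21-1)/5⌋ = 4 into patient → P28; (21-1) mod 5 = 0 into the melted columns → v1.
So row 21 is (P28, v1, 742); systolic = 742.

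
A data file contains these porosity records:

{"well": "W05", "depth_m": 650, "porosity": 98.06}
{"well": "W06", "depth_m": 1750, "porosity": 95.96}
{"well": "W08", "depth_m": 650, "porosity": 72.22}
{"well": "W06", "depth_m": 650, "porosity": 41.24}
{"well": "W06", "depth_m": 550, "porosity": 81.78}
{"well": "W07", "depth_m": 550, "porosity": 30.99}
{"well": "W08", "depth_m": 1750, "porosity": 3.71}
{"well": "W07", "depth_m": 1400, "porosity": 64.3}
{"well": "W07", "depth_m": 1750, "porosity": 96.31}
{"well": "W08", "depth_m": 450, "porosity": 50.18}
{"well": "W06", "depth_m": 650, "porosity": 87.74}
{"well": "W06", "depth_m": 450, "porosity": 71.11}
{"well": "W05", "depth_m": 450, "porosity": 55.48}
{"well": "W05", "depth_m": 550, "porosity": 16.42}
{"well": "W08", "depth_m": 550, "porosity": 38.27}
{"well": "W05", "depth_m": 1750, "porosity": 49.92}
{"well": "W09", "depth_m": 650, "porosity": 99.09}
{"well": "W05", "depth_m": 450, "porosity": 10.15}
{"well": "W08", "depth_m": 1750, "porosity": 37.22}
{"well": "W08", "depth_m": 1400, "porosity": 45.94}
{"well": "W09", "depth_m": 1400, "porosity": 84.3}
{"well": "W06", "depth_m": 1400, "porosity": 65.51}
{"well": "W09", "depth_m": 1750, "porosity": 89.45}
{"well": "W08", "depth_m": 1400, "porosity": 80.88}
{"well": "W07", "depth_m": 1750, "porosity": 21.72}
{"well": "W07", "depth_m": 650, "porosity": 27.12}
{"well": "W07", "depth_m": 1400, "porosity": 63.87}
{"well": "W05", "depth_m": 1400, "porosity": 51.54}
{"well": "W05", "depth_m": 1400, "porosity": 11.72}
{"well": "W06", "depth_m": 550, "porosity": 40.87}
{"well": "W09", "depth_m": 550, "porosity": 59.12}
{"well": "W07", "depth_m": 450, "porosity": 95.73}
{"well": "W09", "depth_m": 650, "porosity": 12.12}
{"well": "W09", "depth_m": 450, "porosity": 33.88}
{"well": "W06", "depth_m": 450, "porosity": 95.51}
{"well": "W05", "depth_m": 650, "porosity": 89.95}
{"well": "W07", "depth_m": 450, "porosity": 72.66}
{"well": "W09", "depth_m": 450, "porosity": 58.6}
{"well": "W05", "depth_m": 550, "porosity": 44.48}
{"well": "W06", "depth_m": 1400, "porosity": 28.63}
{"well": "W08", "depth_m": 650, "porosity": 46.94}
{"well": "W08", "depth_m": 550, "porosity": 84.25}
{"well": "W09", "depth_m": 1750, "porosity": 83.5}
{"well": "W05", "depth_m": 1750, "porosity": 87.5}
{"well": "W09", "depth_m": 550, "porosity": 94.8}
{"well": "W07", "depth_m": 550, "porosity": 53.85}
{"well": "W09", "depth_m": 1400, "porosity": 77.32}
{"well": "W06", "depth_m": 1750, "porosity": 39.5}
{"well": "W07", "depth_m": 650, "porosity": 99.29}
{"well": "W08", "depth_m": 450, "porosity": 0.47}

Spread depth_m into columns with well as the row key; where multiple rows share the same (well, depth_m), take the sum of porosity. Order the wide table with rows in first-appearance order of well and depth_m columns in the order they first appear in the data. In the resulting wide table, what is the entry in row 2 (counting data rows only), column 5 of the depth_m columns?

With rows in first-appearance order of well, row 2 is well=W06. depth_m columns in first-appearance order: 650, 1750, 550, 1400, 450; column 5 is 450.
Long rows with well=W06, depth_m=450: 71.11 + 95.51 = 166.62.

166.62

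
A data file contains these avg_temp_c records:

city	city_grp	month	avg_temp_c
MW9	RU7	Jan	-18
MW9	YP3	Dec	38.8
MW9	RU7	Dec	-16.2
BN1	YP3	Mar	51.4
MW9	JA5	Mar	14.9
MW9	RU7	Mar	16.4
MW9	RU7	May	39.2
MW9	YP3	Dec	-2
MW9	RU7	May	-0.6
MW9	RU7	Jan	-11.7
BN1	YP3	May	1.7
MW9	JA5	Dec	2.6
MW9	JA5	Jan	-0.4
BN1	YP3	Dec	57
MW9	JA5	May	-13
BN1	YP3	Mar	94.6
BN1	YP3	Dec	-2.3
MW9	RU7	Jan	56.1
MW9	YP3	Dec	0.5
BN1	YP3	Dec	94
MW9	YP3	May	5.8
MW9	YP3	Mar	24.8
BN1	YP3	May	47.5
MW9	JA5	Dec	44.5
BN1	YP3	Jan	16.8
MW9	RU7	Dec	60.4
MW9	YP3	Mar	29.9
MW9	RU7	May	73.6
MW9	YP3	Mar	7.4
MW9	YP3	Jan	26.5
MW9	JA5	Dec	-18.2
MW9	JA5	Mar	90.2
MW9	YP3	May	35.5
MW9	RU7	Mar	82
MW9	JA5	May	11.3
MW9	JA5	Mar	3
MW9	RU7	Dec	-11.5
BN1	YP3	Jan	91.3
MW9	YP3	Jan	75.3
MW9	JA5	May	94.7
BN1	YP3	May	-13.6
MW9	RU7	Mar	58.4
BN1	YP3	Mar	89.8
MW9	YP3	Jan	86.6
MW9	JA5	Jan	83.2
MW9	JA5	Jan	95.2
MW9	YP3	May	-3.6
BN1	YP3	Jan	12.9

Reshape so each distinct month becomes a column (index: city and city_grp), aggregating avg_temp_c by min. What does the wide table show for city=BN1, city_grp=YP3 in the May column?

Rows with city=BN1, city_grp=YP3 and month=May: avg_temp_c values are 1.7, 47.5, -13.6.
min(1.7, 47.5, -13.6) = -13.6.

-13.6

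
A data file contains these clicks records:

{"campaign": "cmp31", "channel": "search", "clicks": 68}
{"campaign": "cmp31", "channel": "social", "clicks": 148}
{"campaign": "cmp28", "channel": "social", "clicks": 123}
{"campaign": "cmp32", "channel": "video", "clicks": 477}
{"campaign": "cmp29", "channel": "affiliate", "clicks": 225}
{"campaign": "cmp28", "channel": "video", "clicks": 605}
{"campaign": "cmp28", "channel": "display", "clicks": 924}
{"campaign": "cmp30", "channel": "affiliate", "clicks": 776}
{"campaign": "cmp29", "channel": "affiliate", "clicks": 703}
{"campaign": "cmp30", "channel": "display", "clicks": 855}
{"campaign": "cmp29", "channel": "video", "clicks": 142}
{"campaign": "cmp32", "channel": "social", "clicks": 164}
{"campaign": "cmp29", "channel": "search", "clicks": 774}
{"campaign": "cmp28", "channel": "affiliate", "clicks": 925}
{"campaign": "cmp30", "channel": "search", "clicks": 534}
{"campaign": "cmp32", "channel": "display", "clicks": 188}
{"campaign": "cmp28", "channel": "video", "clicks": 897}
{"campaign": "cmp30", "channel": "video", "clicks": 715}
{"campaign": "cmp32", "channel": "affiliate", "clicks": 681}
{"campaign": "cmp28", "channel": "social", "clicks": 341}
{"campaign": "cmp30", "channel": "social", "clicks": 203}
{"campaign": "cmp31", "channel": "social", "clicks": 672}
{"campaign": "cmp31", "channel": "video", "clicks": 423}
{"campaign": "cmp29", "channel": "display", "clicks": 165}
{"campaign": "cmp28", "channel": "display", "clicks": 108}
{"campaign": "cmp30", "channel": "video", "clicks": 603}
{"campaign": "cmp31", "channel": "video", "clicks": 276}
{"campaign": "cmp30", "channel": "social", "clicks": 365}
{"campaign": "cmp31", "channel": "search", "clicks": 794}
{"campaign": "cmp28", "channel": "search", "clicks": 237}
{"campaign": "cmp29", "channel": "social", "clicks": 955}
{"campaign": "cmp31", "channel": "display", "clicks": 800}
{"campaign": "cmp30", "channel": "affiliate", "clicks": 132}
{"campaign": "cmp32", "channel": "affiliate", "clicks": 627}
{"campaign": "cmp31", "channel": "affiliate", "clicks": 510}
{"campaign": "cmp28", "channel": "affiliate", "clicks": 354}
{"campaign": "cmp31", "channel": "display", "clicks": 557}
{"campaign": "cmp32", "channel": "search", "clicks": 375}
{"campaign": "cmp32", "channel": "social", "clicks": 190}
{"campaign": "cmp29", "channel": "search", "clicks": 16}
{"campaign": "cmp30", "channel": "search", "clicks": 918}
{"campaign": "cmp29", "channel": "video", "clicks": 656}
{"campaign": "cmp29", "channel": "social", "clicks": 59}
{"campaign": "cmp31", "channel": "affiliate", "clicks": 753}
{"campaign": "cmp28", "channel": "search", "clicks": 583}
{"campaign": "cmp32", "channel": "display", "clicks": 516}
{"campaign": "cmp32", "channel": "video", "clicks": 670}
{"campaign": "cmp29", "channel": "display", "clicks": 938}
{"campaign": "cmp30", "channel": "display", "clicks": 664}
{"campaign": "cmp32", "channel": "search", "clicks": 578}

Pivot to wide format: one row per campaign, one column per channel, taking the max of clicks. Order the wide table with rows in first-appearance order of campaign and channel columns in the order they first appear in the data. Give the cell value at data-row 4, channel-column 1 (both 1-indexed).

With rows in first-appearance order of campaign, row 4 is campaign=cmp29. channel columns in first-appearance order: search, social, video, affiliate, display; column 1 is search.
Long rows with campaign=cmp29, channel=search: max(774, 16) = 774.

774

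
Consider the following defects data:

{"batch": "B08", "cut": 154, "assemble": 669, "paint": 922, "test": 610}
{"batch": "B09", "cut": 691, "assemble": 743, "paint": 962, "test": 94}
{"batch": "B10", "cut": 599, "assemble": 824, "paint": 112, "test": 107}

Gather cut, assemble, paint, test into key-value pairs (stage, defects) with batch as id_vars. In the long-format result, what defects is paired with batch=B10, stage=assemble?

Unpivoting turns each (batch, wide-column) pair into one long row.
The wide cell at row B10, column assemble holds 824, so the long row (B10, assemble) has defects=824.

824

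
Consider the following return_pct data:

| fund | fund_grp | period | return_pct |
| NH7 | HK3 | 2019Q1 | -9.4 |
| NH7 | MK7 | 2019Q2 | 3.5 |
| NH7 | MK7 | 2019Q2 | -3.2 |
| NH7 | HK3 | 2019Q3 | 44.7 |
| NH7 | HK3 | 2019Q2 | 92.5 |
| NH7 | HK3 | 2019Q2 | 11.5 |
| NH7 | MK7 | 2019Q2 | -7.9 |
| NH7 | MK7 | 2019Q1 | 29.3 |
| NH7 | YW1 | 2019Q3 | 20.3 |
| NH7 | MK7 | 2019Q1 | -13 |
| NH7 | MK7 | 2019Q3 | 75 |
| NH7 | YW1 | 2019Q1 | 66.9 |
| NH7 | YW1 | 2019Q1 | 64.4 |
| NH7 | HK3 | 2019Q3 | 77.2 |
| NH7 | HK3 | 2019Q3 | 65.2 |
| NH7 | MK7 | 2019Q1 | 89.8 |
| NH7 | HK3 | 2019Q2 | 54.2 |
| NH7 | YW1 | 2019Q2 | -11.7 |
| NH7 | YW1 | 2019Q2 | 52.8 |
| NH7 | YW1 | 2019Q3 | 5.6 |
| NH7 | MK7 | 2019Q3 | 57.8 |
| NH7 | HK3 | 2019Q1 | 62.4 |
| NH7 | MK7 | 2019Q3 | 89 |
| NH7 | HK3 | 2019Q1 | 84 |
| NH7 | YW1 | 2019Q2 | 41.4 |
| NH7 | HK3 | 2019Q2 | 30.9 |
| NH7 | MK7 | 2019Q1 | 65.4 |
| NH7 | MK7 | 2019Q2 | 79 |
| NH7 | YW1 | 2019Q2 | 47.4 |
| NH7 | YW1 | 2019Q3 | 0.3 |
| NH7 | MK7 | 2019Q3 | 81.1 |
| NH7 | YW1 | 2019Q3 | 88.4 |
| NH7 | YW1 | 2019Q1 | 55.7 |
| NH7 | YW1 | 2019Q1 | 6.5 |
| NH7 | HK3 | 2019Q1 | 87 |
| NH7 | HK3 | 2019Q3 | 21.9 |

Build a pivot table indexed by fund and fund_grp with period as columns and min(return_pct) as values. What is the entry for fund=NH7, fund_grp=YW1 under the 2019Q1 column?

Rows with fund=NH7, fund_grp=YW1 and period=2019Q1: return_pct values are 66.9, 64.4, 55.7, 6.5.
min(66.9, 64.4, 55.7, 6.5) = 6.5.

6.5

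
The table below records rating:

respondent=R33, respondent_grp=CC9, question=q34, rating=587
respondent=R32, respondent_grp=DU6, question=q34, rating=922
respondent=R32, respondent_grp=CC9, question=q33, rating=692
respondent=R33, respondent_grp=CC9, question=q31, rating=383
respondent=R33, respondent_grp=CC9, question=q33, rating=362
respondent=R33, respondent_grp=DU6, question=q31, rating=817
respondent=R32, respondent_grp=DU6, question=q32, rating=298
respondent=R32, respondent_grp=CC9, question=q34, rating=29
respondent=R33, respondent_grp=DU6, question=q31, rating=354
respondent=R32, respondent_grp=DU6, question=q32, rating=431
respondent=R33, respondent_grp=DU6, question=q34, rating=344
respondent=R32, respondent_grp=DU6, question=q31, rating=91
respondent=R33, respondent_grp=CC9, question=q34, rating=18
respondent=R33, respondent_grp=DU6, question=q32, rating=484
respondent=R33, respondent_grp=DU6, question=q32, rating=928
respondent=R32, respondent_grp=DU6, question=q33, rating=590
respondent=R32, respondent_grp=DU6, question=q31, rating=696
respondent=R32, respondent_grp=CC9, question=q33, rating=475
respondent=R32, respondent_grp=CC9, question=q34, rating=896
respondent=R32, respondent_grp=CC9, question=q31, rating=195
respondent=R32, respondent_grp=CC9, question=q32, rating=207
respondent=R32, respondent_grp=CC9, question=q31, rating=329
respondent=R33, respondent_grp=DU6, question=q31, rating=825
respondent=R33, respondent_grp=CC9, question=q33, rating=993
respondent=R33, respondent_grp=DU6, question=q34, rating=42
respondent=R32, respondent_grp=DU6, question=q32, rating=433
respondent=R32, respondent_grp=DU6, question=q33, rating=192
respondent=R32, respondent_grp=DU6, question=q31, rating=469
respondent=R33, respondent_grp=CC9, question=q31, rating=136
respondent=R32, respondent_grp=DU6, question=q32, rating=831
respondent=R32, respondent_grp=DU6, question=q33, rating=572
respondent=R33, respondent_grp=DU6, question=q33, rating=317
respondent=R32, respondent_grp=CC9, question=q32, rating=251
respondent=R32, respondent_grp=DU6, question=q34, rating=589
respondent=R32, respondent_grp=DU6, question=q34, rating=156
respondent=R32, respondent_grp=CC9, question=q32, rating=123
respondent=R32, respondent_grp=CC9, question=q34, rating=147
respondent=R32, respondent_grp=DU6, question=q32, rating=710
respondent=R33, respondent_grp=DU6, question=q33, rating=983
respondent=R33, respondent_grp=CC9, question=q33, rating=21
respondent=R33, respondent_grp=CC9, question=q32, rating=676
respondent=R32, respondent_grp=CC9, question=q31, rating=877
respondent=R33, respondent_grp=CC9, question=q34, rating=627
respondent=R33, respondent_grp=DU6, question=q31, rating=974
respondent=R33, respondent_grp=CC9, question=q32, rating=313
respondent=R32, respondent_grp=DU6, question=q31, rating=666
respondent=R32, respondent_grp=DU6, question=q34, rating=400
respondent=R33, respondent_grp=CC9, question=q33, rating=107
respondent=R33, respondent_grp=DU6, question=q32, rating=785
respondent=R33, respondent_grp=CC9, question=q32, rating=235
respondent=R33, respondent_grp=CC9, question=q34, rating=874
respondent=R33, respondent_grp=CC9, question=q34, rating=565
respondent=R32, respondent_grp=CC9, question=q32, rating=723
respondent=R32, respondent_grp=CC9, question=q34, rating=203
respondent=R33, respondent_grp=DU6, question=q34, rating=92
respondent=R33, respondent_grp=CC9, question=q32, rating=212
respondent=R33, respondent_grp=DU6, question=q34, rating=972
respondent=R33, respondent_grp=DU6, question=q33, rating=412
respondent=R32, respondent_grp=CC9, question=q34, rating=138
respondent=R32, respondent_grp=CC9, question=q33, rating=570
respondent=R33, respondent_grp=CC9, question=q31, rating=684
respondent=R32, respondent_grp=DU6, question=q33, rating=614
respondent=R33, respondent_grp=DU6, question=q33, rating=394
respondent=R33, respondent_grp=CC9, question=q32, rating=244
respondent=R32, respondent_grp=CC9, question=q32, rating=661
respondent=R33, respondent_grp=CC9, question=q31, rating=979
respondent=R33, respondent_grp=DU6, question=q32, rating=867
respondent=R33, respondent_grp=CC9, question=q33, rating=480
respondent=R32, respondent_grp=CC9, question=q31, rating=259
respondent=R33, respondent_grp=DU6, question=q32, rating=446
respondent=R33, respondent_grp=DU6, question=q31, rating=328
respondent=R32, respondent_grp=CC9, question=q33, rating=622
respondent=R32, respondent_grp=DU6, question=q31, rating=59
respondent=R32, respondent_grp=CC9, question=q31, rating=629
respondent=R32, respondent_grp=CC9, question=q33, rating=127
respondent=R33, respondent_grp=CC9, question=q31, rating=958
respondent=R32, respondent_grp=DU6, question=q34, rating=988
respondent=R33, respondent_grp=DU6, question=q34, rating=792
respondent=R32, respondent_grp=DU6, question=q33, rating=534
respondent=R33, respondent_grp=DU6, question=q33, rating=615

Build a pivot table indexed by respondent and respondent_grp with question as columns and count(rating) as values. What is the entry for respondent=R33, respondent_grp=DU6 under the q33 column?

5

Rows with respondent=R33, respondent_grp=DU6 and question=q33: rating values are 317, 983, 412, 394, 615.
5 rows match — count = 5.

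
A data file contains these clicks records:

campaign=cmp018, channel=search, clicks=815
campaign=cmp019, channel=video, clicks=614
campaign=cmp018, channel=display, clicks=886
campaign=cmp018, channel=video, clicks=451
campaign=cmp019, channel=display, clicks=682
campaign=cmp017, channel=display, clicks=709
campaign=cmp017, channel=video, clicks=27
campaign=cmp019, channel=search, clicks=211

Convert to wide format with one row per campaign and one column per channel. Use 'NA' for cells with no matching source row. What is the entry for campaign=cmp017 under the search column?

NA

No long-format row has campaign=cmp017 and channel=search, so the cell is NA.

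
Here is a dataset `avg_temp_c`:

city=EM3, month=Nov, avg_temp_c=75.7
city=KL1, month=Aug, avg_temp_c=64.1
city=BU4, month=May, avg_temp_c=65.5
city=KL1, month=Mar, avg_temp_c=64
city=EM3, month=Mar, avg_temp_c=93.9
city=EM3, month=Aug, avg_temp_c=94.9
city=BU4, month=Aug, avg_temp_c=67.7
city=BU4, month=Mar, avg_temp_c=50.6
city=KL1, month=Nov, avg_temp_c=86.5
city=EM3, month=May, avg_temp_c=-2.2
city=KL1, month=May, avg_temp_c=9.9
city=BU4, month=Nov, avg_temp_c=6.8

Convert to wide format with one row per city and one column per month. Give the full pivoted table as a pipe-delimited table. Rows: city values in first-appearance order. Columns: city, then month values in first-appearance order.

Columns: city plus the 4 distinct month values (Nov, Aug, May, Mar).
For example, row EM3 column Nov takes avg_temp_c=75.7 from the long row (EM3, Nov).

| city | Nov | Aug | May | Mar |
| EM3 | 75.7 | 94.9 | -2.2 | 93.9 |
| KL1 | 86.5 | 64.1 | 9.9 | 64 |
| BU4 | 6.8 | 67.7 | 65.5 | 50.6 |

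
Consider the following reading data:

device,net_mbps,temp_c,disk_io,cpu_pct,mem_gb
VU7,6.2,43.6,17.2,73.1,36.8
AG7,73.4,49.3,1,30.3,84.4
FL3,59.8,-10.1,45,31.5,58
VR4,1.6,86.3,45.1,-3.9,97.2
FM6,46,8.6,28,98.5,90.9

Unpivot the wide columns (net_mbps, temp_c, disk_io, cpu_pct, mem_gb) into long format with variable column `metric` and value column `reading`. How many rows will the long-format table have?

5 device values × 5 melted columns = 25 rows.

25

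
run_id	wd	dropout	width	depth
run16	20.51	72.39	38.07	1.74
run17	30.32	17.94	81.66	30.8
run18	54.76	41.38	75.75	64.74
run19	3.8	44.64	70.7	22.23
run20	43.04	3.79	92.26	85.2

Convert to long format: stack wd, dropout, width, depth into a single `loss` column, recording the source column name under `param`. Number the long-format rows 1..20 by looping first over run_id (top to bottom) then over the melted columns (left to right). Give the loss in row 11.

20 rows total (5 × 4). Row 11: index ⌊(11-1)/4⌋ = 2 into run_id → run18; (11-1) mod 4 = 2 into the melted columns → width.
So row 11 is (run18, width, 75.75); loss = 75.75.

75.75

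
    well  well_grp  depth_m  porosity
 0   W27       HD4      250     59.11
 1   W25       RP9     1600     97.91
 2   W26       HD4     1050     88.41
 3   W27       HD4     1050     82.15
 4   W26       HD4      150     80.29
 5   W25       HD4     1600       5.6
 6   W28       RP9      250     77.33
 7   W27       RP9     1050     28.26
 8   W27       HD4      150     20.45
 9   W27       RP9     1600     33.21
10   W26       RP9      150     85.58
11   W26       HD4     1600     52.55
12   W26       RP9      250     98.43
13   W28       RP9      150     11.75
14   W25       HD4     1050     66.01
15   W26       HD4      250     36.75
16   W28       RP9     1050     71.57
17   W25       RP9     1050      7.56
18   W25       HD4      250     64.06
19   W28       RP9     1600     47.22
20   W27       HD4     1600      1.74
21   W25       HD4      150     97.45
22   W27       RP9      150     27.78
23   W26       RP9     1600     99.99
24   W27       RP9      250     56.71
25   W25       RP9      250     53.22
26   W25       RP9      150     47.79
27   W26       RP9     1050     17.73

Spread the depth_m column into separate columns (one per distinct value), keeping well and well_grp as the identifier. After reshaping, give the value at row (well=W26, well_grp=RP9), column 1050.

17.73

Wide layout: rows indexed by well and well_grp, columns are the 4 distinct depth_m values (250, 1600, 1050, 150).
Cell (well=W26, well_grp=RP9, depth_m=1050) draws from the long row where well=W26, well_grp=RP9 and depth_m=1050, which has porosity=17.73.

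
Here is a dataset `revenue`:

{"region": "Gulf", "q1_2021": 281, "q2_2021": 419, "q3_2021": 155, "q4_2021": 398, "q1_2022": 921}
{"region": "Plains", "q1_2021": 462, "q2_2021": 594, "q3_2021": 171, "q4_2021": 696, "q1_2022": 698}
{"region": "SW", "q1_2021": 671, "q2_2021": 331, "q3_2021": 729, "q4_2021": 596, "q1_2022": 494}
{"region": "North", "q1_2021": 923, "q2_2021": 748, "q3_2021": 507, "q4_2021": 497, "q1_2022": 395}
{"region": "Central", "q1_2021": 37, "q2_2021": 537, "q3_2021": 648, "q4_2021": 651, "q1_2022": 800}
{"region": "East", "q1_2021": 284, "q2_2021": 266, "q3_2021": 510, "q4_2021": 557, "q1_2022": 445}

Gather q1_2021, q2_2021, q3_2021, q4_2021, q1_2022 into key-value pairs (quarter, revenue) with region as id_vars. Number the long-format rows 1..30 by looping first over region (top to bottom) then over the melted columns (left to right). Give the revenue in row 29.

557

30 rows total (6 × 5). Row 29: index ⌊(29-1)/5⌋ = 5 into region → East; (29-1) mod 5 = 3 into the melted columns → q4_2021.
So row 29 is (East, q4_2021, 557); revenue = 557.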